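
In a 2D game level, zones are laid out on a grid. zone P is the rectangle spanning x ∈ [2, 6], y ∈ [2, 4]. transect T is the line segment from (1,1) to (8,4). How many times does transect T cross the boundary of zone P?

2

The segment meets the boundary at (3.333,2), (6,3.143).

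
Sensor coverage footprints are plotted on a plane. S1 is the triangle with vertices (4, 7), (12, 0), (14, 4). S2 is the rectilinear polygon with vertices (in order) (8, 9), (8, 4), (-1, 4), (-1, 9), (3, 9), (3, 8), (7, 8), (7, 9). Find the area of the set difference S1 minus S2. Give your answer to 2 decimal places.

18.54

|S1| = 23, |S1∩S2| = 4.4571.
|S1 ∖ S2| = |S1| − |S1∩S2| = 23 − 4.4571 = 18.54.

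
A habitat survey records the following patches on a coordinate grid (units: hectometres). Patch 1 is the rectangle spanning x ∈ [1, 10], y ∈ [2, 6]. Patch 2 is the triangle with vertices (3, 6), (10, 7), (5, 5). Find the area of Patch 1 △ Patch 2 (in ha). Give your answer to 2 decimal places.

|Patch 1| = 36, |Patch 2| = 4.5, |Patch 1∩Patch 2| = 2.25.
|Patch 1 △ Patch 2| = |Patch 1| + |Patch 2| − 2·|Patch 1∩Patch 2| = 36 + 4.5 − 4.5 = 36.00.

36.00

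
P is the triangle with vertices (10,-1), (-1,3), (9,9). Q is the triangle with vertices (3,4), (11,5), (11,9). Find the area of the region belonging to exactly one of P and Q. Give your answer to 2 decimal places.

49.36

|P| = 53, |Q| = 16, |P∩Q| = 9.8184.
|P △ Q| = |P| + |Q| − 2·|P∩Q| = 53 + 16 − 19.6369 = 49.36.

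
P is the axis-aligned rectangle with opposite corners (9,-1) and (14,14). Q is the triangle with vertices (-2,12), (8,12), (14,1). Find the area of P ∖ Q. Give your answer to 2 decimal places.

60.68

|P| = 75, |P∩Q| = 14.3229.
|P ∖ Q| = |P| − |P∩Q| = 75 − 14.3229 = 60.68.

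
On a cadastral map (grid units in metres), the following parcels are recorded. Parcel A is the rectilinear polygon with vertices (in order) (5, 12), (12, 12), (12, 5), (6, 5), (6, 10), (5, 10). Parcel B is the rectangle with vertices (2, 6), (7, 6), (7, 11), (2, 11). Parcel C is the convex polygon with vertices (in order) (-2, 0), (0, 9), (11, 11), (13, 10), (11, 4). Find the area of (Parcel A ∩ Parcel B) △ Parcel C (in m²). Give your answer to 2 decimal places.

97.59

|Parcel A ∩ Parcel B| = 6.
|(Parcel A ∩ Parcel B) ∩ Parcel C| = 4.2045.
|(Parcel A ∩ Parcel B) △ Parcel C| = 6 + 100 − 8.4091 = 97.59.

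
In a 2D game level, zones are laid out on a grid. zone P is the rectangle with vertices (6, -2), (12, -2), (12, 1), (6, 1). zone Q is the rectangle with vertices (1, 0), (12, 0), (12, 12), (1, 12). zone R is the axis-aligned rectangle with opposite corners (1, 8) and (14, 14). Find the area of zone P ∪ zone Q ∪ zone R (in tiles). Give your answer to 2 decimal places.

178.00

By inclusion–exclusion:
Individual areas: |zone P| = 18, |zone Q| = 132, |zone R| = 78.
|zone P∩zone Q|: x∈[6,12], y∈[0,1] → 6·1 = 6.
|zone P∩zone R| = 0 (no overlap).
|zone Q∩zone R|: x∈[1,12], y∈[8,12] → 11·4 = 44.
|zone P∩zone Q∩zone R| = 0.
|zone P ∪ zone Q ∪ zone R| = 228 − 50 + 0 = 178.00.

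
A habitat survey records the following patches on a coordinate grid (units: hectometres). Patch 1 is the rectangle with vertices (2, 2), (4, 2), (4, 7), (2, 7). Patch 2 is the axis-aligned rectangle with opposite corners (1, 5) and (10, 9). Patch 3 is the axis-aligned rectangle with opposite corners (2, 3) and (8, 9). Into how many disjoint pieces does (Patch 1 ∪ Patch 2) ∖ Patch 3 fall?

3

(Patch 1 ∪ Patch 2) ∖ Patch 3 splits into 3 disjoint pieces (area 2, area 4, area 8).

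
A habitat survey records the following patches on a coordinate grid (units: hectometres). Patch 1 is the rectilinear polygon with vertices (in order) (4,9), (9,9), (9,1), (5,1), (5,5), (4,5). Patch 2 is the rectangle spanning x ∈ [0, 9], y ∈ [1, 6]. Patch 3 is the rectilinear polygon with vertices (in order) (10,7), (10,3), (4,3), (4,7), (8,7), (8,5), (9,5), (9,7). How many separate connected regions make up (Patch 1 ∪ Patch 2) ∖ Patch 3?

(Patch 1 ∪ Patch 2) ∖ Patch 3 splits into 2 disjoint pieces (area 12, area 30).

2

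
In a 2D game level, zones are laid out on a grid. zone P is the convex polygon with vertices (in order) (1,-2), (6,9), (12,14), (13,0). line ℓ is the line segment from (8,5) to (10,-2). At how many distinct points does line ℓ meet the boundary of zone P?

The segment meets the boundary at (9.591,-0.568).

1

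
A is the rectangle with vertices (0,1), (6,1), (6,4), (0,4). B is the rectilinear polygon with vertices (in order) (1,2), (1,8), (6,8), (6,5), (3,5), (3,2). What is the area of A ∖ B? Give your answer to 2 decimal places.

14.00

|A| = 18, |A∩B| = 4.
|A ∖ B| = |A| − |A∩B| = 18 − 4 = 14.00.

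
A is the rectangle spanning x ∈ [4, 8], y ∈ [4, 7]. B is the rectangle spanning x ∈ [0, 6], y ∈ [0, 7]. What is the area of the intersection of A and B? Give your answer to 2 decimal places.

6.00

|A∩B|: x∈[4,6], y∈[4,7] → 2·3 = 6.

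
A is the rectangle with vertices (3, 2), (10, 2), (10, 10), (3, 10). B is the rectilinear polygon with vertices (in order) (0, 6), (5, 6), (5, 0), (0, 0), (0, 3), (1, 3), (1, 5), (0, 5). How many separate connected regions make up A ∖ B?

1

A ∖ B is a single connected region.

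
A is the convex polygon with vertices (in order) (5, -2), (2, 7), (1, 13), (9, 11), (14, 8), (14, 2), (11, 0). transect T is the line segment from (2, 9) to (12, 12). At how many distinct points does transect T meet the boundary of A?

1

The segment meets the boundary at (8.818,11.045).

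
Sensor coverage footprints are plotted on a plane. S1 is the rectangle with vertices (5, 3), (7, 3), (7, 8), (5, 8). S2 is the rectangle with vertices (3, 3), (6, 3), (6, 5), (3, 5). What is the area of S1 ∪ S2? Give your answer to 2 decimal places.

14.00

By inclusion–exclusion:
Individual areas: |S1| = 10, |S2| = 6.
|S1∩S2|: x∈[5,6], y∈[3,5] → 1·2 = 2.
|S1 ∪ S2| = 16 − 2 = 14.00.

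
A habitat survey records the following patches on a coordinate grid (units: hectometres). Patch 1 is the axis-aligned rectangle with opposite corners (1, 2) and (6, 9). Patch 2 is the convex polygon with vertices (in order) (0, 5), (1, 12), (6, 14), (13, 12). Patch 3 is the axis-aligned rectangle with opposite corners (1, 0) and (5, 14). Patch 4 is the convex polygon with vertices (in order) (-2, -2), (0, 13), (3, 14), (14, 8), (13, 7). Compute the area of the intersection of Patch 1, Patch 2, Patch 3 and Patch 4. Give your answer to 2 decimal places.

The intersection is the polygon with vertices (5,7.692), (1,5.538), (1,9), (5,9).
By the shoelace formula its area is 9.54.

9.54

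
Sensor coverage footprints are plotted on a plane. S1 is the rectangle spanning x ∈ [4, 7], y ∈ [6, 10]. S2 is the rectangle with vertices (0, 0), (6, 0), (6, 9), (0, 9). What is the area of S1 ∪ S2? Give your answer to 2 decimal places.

By inclusion–exclusion:
Individual areas: |S1| = 12, |S2| = 54.
|S1∩S2|: x∈[4,6], y∈[6,9] → 2·3 = 6.
|S1 ∪ S2| = 66 − 6 = 60.00.

60.00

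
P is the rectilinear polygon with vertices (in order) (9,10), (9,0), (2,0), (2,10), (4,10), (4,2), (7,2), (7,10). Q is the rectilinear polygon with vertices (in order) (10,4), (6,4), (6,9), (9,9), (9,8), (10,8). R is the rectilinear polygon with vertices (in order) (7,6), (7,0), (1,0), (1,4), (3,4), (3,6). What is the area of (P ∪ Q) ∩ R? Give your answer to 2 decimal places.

18.00

|P ∪ Q| = 55.
|(P ∪ Q) ∩ R| = 18.00.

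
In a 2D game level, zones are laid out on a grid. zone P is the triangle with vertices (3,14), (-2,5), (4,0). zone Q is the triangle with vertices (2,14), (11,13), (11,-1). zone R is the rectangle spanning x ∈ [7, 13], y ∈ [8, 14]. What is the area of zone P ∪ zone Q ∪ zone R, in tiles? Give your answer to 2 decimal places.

By inclusion–exclusion:
Individual areas: |zone P| = 39.5, |zone Q| = 63, |zone R| = 36.
|zone P∩zone Q| = 0.5096.
|zone P∩zone R| = 0.
|zone Q∩zone R| = 20.8889.
|zone P∩zone Q∩zone R| = 0.
|zone P ∪ zone Q ∪ zone R| = 138.5 − 21.3985 + 0 = 117.10.

117.10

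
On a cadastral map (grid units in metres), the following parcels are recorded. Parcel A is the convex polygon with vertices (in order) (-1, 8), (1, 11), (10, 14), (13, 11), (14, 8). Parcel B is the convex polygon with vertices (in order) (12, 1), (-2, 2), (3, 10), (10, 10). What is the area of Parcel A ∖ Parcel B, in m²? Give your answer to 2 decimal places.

42.81

|Parcel A| = 58.5, |Parcel A∩Parcel B| = 15.6944.
|Parcel A ∖ Parcel B| = |Parcel A| − |Parcel A∩Parcel B| = 58.5 − 15.6944 = 42.81.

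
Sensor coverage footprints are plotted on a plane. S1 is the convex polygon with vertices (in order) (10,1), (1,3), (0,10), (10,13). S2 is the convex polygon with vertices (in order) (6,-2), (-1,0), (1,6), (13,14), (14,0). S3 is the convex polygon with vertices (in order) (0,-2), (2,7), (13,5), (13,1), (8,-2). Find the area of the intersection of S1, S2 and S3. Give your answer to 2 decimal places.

36.88

The intersection is the polygon with vertices (2.393,6.929), (10,5.545), (10,1), (1.106,2.977), (1.913,6.609).
By the shoelace formula its area is 36.88.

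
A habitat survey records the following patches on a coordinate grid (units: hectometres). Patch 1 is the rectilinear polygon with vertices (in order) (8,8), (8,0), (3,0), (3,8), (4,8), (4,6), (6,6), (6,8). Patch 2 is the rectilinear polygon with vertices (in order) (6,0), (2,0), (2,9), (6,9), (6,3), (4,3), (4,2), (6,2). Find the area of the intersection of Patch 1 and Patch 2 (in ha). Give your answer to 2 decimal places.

18.00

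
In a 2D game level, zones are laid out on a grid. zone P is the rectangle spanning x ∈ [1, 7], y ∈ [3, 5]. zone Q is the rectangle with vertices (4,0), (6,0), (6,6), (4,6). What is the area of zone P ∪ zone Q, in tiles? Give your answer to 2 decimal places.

20.00

By inclusion–exclusion:
Individual areas: |zone P| = 12, |zone Q| = 12.
|zone P∩zone Q|: x∈[4,6], y∈[3,5] → 2·2 = 4.
|zone P ∪ zone Q| = 24 − 4 = 20.00.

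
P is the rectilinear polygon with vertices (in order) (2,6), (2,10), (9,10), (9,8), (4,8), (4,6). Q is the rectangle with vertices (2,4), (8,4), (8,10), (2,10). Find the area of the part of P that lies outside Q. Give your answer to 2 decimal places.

|P| = 18, |P∩Q| = 16.
|P ∖ Q| = |P| − |P∩Q| = 18 − 16 = 2.00.

2.00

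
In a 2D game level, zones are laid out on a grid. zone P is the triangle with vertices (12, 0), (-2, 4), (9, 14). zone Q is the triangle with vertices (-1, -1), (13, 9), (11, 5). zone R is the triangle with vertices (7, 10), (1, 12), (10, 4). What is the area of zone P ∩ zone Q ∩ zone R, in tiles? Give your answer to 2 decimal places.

1.00

The intersection is the polygon with vertices (8.947,6.105), (9.8,4.4), (9.64,4.32), (8.218,5.584).
By the shoelace formula its area is 1.00.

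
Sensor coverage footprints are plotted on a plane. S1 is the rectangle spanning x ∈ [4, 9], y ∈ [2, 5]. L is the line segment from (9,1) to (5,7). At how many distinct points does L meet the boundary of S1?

2

The segment meets the boundary at (6.333,5), (8.333,2).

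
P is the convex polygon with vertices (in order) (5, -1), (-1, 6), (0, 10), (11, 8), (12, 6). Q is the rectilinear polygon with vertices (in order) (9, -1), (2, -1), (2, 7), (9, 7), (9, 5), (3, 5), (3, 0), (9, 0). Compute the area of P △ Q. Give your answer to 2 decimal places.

|P| = 81.5, |Q| = 26, |P∩Q| = 18.0119.
|P △ Q| = |P| + |Q| − 2·|P∩Q| = 81.5 + 26 − 36.0238 = 71.48.

71.48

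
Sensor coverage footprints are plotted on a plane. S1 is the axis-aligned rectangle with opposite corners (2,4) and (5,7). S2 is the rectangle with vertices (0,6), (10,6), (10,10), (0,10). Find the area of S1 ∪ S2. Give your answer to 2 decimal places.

46.00

By inclusion–exclusion:
Individual areas: |S1| = 9, |S2| = 40.
|S1∩S2|: x∈[2,5], y∈[6,7] → 3·1 = 3.
|S1 ∪ S2| = 49 − 3 = 46.00.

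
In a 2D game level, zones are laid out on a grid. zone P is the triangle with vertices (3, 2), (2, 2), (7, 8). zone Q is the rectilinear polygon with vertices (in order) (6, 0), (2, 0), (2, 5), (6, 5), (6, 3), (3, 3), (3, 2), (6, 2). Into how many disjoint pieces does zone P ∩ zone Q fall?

zone P ∩ zone Q is a single connected region.

1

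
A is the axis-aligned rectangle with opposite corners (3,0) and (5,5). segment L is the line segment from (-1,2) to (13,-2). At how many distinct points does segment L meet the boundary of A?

2

The segment meets the boundary at (5,0.286), (3,0.857).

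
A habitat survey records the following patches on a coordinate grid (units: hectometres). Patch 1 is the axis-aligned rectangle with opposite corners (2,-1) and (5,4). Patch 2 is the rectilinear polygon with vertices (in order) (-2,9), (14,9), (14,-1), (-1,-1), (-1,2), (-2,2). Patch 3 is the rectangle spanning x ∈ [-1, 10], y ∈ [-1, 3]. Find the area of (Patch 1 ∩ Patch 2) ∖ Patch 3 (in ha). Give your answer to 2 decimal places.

|Patch 1 ∩ Patch 2| = 15.
|(Patch 1 ∩ Patch 2) ∩ Patch 3| = 12.
|(Patch 1 ∩ Patch 2) ∖ Patch 3| = 15 − 12 = 3.00.

3.00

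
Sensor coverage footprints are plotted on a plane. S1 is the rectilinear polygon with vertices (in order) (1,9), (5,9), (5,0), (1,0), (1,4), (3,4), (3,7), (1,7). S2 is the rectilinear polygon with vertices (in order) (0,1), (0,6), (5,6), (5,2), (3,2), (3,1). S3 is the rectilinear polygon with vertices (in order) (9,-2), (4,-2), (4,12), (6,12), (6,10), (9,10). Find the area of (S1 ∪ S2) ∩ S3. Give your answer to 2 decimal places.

9.00

The region (S1 ∪ S2) ∩ S3 is the polygon with vertices (5,6), (5,2), (5,0), (4,0), (4,9), (5,9).
By the shoelace formula its area is 9.00.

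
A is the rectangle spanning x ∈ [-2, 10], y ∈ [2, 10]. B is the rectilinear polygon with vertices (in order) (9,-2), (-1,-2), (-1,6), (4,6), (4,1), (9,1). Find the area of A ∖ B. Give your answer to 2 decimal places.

|A| = 96, |A∩B| = 20.
|A ∖ B| = |A| − |A∩B| = 96 − 20 = 76.00.

76.00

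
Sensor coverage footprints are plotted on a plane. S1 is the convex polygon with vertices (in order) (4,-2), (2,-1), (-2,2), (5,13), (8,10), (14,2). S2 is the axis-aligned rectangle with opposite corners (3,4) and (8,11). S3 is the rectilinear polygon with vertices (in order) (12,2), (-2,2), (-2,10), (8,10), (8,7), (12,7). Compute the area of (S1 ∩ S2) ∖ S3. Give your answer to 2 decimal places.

|S1 ∩ S2| = 34.0844.
|(S1 ∩ S2) ∩ S3| = 29.9935.
|(S1 ∩ S2) ∖ S3| = 34.0844 − 29.9935 = 4.09.

4.09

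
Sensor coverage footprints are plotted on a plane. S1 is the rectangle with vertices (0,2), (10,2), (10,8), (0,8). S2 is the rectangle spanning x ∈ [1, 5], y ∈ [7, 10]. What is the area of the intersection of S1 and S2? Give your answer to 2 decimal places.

4.00

|S1∩S2|: x∈[1,5], y∈[7,8] → 4·1 = 4.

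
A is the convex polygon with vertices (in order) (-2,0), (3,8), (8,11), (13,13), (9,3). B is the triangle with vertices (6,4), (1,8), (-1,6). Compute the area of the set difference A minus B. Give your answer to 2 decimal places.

74.60

|A| = 79, |A∩B| = 4.4.
|A ∖ B| = |A| − |A∩B| = 79 − 4.4 = 74.60.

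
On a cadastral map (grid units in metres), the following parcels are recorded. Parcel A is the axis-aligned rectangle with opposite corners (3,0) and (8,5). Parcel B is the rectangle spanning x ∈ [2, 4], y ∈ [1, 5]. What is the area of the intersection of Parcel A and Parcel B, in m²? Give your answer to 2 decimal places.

4.00

|Parcel A∩Parcel B|: x∈[3,4], y∈[1,5] → 1·4 = 4.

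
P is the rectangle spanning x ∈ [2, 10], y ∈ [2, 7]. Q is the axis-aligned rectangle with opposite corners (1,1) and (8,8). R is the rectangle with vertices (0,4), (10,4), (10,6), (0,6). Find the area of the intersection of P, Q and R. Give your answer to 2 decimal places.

12.00

The intersection is the polygon with vertices (2,6), (8,6), (8,4), (2,4).
By the shoelace formula its area is 12.00.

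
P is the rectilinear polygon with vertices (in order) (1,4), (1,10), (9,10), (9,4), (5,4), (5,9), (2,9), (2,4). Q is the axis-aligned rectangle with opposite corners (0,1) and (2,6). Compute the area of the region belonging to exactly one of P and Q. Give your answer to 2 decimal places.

39.00

|P| = 33, |Q| = 10, |P∩Q| = 2.
|P △ Q| = |P| + |Q| − 2·|P∩Q| = 33 + 10 − 4 = 39.00.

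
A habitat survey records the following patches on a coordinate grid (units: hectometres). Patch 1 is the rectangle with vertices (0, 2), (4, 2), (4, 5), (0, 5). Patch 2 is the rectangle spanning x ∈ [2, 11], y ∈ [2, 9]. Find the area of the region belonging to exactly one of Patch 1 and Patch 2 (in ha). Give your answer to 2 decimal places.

63.00

|Patch 1∩Patch 2|: x∈[2,4], y∈[2,5] → 2·3 = 6.
|Patch 1 △ Patch 2| = |Patch 1| + |Patch 2| − 2·|Patch 1∩Patch 2| = 12 + 63 − 12 = 63.00.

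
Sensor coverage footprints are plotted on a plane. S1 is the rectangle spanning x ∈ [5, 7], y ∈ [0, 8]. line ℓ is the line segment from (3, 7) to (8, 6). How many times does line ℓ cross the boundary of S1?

2

The segment meets the boundary at (7,6.2), (5,6.6).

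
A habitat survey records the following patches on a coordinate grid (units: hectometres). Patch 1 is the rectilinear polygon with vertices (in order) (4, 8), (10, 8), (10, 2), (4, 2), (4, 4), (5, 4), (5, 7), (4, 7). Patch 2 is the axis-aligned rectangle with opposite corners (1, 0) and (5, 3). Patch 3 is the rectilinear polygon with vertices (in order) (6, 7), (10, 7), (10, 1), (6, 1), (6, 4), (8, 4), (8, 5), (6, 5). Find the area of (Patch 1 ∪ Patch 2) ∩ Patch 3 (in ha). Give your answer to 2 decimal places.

18.00

The region (Patch 1 ∪ Patch 2) ∩ Patch 3 is the polygon with vertices (10,2), (6,2), (6,4), (8,4), (8,5), (6,5), (6,7), (10,7).
By the shoelace formula its area is 18.00.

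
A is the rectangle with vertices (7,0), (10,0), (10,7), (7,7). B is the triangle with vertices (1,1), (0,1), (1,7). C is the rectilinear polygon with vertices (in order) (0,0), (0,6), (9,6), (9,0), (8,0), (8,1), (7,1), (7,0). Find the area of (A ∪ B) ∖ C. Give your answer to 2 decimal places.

10.08

|A ∪ B| = 24.
|(A ∪ B) ∩ C| = 13.9167.
|(A ∪ B) ∖ C| = 24 − 13.9167 = 10.08.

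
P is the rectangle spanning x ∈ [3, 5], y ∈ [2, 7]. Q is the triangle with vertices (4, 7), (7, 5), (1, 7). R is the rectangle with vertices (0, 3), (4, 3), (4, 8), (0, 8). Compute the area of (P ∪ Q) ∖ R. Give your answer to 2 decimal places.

6.67

|P ∪ Q| = 11.3333.
|(P ∪ Q) ∩ R| = 4.6667.
|(P ∪ Q) ∖ R| = 11.3333 − 4.6667 = 6.67.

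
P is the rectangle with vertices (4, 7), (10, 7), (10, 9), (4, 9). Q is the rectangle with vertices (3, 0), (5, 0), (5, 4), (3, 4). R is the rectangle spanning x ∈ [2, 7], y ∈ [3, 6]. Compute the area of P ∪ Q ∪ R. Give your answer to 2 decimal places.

33.00

By inclusion–exclusion:
Individual areas: |P| = 12, |Q| = 8, |R| = 15.
|P∩Q| = 0 (no overlap).
|P∩R| = 0 (no overlap).
|Q∩R|: x∈[3,5], y∈[3,4] → 2·1 = 2.
|P∩Q∩R| = 0.
|P ∪ Q ∪ R| = 35 − 2 + 0 = 33.00.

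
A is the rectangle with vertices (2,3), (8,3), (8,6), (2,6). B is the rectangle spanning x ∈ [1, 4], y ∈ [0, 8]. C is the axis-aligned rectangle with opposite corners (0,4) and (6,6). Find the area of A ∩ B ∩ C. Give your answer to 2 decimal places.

4.00

The intersection is the polygon with vertices (2,6), (4,6), (4,4), (2,4).
By the shoelace formula its area is 4.00.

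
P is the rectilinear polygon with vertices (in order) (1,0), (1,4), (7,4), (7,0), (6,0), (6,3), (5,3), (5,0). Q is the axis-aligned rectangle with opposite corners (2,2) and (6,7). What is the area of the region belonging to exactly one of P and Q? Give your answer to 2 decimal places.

27.00

|P| = 21, |Q| = 20, |P∩Q| = 7.
|P △ Q| = |P| + |Q| − 2·|P∩Q| = 21 + 20 − 14 = 27.00.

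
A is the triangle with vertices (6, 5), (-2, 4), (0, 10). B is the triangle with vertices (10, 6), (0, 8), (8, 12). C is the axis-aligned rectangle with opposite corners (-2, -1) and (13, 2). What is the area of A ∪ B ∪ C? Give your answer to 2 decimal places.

By inclusion–exclusion:
Individual areas: |A| = 23, |B| = 28, |C| = 45.
|A∩B| = 1.6579.
|A∩C| = 0.
|B∩C| = 0.
|A∩B∩C| = 0.
|A ∪ B ∪ C| = 96 − 1.6579 + 0 = 94.34.

94.34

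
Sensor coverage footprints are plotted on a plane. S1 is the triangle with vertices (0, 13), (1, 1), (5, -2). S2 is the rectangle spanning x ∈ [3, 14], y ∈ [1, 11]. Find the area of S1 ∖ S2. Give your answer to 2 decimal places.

21.00

|S1| = 22.5, |S1∩S2| = 1.5.
|S1 ∖ S2| = |S1| − |S1∩S2| = 22.5 − 1.5 = 21.00.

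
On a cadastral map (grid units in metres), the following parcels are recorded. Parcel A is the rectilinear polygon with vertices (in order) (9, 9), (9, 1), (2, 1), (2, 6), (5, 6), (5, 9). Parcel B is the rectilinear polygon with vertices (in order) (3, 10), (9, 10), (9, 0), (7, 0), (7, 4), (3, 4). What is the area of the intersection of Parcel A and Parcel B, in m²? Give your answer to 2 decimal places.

The intersection is the polygon with vertices (9,1), (7,1), (7,4), (3,4), (3,6), (5,6), (5,9), (9,9).
By the shoelace formula its area is 30.00.

30.00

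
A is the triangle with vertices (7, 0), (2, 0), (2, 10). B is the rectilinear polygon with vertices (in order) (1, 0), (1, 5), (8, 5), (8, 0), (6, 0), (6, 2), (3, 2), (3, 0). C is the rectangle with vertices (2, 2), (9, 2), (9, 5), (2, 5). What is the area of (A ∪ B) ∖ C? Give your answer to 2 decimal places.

|A ∪ B| = 41.25.
|(A ∪ B) ∩ C| = 18.
|(A ∪ B) ∖ C| = 41.25 − 18 = 23.25.

23.25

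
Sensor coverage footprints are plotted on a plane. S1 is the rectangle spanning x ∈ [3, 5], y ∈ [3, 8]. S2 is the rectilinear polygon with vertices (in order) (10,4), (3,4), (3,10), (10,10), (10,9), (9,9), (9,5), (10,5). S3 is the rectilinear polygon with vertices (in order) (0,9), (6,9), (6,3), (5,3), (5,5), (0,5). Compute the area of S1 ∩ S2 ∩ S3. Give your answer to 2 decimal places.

6.00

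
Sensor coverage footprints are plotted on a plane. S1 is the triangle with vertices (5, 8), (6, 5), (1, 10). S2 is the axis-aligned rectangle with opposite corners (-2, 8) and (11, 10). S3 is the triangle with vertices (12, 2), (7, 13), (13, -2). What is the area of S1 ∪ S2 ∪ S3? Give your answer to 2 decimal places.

33.06

By inclusion–exclusion:
Individual areas: |S1| = 5, |S2| = 26, |S3| = 4.5.
|S1∩S2| = 2.
|S1∩S3| = 0.
|S2∩S3| = 0.4364.
|S1∩S2∩S3| = 0.
|S1 ∪ S2 ∪ S3| = 35.5 − 2.4364 + 0 = 33.06.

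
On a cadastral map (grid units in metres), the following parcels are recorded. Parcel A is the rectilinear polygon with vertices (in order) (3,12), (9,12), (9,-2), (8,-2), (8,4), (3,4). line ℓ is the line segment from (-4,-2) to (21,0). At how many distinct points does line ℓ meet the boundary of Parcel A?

2

The segment meets the boundary at (9,-0.96), (8,-1.04).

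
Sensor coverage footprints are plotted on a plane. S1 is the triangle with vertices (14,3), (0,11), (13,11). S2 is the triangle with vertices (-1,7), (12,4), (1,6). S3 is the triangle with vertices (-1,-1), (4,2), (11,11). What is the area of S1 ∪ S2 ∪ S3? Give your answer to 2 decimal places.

65.24

By inclusion–exclusion:
Individual areas: |S1| = 52, |S2| = 3.5, |S3| = 12.
|S1∩S2| = 0.
|S1∩S3| = 1.9341.
|S2∩S3| = 0.3219.
|S1∩S2∩S3| = 0.
|S1 ∪ S2 ∪ S3| = 67.5 − 2.256 + 0 = 65.24.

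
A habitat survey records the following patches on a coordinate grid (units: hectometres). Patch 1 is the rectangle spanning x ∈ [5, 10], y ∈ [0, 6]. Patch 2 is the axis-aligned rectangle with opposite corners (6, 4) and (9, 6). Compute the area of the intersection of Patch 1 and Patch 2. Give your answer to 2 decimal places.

6.00

|Patch 1∩Patch 2|: x∈[6,9], y∈[4,6] → 3·2 = 6.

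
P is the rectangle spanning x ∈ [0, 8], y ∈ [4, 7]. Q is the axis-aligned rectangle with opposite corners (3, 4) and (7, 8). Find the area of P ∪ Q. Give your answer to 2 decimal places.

28.00

By inclusion–exclusion:
Individual areas: |P| = 24, |Q| = 16.
|P∩Q|: x∈[3,7], y∈[4,7] → 4·3 = 12.
|P ∪ Q| = 40 − 12 = 28.00.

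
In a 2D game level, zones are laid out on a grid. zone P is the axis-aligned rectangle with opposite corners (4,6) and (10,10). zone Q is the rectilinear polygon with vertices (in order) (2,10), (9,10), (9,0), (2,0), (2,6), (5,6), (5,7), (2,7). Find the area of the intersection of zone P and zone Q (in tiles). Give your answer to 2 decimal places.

19.00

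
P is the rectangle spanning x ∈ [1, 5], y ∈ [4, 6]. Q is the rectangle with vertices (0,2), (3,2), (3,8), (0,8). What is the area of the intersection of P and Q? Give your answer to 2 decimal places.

|P∩Q|: x∈[1,3], y∈[4,6] → 2·2 = 4.

4.00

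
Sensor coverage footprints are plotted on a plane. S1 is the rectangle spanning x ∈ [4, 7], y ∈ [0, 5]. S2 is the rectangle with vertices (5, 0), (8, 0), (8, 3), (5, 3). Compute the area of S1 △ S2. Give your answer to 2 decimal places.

12.00

|S1∩S2|: x∈[5,7], y∈[0,3] → 2·3 = 6.
|S1 △ S2| = |S1| + |S2| − 2·|S1∩S2| = 15 + 9 − 12 = 12.00.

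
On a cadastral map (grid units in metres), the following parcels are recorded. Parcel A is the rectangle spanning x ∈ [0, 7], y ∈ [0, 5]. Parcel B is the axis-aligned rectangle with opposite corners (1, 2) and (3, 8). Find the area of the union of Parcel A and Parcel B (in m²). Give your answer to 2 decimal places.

41.00

By inclusion–exclusion:
Individual areas: |Parcel A| = 35, |Parcel B| = 12.
|Parcel A∩Parcel B|: x∈[1,3], y∈[2,5] → 2·3 = 6.
|Parcel A ∪ Parcel B| = 47 − 6 = 41.00.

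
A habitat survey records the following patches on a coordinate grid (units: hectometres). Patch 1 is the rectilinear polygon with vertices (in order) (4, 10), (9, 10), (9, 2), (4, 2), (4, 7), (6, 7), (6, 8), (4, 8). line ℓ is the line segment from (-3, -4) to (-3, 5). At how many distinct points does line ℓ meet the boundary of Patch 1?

0

The segment lies entirely outside Patch 1 and never meets its boundary.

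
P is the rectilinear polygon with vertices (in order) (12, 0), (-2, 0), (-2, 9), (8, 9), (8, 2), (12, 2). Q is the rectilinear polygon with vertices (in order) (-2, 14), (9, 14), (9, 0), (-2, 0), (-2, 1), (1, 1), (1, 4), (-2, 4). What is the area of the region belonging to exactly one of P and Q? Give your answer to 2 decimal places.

|P| = 98, |Q| = 145, |P∩Q| = 83.
|P △ Q| = |P| + |Q| − 2·|P∩Q| = 98 + 145 − 166 = 77.00.

77.00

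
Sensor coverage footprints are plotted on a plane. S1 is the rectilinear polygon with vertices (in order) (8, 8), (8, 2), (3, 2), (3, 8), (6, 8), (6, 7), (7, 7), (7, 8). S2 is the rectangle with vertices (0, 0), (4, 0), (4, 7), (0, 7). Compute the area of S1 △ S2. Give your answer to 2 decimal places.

47.00

|S1| = 29, |S2| = 28, |S1∩S2| = 5.
|S1 △ S2| = |S1| + |S2| − 2·|S1∩S2| = 29 + 28 − 10 = 47.00.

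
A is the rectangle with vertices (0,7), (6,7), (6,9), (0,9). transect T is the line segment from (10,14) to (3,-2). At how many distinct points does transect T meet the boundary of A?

The segment lies entirely outside A and never meets its boundary.

0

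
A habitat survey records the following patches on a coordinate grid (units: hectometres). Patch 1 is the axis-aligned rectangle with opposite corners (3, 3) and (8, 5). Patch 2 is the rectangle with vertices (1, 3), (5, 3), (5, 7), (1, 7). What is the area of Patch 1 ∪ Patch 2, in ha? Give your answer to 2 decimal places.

22.00

By inclusion–exclusion:
Individual areas: |Patch 1| = 10, |Patch 2| = 16.
|Patch 1∩Patch 2|: x∈[3,5], y∈[3,5] → 2·2 = 4.
|Patch 1 ∪ Patch 2| = 26 − 4 = 22.00.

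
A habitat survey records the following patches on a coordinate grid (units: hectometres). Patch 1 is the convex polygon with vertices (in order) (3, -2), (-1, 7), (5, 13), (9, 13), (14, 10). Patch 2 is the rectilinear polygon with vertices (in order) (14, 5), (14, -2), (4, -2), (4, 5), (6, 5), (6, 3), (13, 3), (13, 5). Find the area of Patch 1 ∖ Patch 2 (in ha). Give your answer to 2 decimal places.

|Patch 1| = 115.5, |Patch 1∩Patch 2| = 11.0038.
|Patch 1 ∖ Patch 2| = |Patch 1| − |Patch 1∩Patch 2| = 115.5 − 11.0038 = 104.50.

104.50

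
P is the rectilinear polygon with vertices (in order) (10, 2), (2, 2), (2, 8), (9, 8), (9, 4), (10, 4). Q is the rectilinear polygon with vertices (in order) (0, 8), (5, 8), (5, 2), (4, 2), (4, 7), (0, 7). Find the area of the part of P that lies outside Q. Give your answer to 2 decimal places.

36.00

|P| = 44, |P∩Q| = 8.
|P ∖ Q| = |P| − |P∩Q| = 44 − 8 = 36.00.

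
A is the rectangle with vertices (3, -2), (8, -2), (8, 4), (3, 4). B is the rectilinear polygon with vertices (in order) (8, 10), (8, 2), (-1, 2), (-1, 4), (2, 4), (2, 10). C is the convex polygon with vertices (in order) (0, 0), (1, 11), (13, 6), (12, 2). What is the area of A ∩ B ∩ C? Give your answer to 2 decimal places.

The intersection is the polygon with vertices (3,2), (3,4), (8,4), (8,2).
By the shoelace formula its area is 10.00.

10.00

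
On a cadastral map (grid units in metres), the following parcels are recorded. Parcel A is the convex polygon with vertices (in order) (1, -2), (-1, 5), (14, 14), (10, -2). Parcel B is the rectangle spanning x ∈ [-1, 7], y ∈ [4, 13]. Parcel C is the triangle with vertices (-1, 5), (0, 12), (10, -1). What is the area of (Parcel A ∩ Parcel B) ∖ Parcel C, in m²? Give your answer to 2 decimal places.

|Parcel A ∩ Parcel B| = 27.0571.
|(Parcel A ∩ Parcel B) ∩ Parcel C| = 14.2198.
|(Parcel A ∩ Parcel B) ∖ Parcel C| = 27.0571 − 14.2198 = 12.84.

12.84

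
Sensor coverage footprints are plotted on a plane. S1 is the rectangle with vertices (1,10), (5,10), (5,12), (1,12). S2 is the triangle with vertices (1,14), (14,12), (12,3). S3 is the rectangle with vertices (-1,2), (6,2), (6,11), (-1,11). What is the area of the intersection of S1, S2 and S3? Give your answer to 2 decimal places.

The intersection is the polygon with vertices (5,10), (4,11), (5,11).
By the shoelace formula its area is 0.50.

0.50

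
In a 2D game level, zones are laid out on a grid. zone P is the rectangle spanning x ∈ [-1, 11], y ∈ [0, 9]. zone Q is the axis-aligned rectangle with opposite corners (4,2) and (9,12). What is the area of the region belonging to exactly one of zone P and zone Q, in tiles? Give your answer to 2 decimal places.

|zone P∩zone Q|: x∈[4,9], y∈[2,9] → 5·7 = 35.
|zone P △ zone Q| = |zone P| + |zone Q| − 2·|zone P∩zone Q| = 108 + 50 − 70 = 88.00.

88.00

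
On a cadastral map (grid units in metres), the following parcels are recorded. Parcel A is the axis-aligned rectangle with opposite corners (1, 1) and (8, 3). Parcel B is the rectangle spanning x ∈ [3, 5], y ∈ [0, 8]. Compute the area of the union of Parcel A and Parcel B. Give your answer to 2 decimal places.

By inclusion–exclusion:
Individual areas: |Parcel A| = 14, |Parcel B| = 16.
|Parcel A∩Parcel B|: x∈[3,5], y∈[1,3] → 2·2 = 4.
|Parcel A ∪ Parcel B| = 30 − 4 = 26.00.

26.00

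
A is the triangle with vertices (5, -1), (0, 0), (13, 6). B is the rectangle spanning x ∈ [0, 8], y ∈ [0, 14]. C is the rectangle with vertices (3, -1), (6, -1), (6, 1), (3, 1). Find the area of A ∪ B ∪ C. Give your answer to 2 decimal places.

121.08

By inclusion–exclusion:
Individual areas: |A| = 21.5, |B| = 112, |C| = 6.
|A∩B| = 13.2603.
|A∩C| = 5.1625.
|B∩C|: x∈[3,6], y∈[0,1] → 3·1 = 3.
|A∩B∩C| = 3.
|A ∪ B ∪ C| = 139.5 − 21.4228 + 3 = 121.08.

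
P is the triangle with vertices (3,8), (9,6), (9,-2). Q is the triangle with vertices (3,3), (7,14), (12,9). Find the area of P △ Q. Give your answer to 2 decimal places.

|P| = 24, |Q| = 37.5, |P∩Q| = 5.919.
|P △ Q| = |P| + |Q| − 2·|P∩Q| = 24 + 37.5 − 11.838 = 49.66.

49.66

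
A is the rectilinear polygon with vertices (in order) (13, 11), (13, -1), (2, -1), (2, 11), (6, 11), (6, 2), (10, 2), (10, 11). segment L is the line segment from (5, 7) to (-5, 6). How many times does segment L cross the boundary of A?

1

The segment meets the boundary at (2,6.7).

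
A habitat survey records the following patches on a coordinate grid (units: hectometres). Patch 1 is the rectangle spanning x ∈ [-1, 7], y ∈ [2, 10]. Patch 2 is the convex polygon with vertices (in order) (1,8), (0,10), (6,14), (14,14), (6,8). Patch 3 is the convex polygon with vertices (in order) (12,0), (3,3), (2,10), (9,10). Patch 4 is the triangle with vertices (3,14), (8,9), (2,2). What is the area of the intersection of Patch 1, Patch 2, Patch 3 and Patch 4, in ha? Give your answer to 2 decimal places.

8.46

The intersection is the polygon with vertices (6,8), (2.5,8), (2.667,10), (7,10), (7,8.75).
By the shoelace formula its area is 8.46.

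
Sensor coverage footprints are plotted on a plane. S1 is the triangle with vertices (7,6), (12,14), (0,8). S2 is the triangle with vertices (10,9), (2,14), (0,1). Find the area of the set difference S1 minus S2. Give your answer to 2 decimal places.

|S1| = 33, |S1∩S2| = 23.5534.
|S1 ∖ S2| = |S1| − |S1∩S2| = 33 − 23.5534 = 9.45.

9.45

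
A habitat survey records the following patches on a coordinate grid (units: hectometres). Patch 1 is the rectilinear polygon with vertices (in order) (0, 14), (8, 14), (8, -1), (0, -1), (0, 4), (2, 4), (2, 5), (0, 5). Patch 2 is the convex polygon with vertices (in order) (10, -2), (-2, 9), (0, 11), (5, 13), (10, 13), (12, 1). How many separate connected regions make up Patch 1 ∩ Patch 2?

1

Patch 1 ∩ Patch 2 is a single connected region.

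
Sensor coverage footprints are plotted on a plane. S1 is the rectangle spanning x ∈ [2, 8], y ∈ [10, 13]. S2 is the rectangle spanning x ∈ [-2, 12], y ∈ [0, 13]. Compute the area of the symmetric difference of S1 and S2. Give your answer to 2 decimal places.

|S1∩S2|: x∈[2,8], y∈[10,13] → 6·3 = 18.
|S1 △ S2| = |S1| + |S2| − 2·|S1∩S2| = 18 + 182 − 36 = 164.00.

164.00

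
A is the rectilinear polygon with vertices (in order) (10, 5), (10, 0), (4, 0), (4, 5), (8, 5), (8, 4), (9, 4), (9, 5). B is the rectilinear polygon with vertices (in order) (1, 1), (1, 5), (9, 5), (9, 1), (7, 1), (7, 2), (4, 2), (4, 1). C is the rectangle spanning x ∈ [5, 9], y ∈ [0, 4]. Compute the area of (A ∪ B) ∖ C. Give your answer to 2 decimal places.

|A ∪ B| = 42.
|(A ∪ B) ∩ C| = 16.
|(A ∪ B) ∖ C| = 42 − 16 = 26.00.

26.00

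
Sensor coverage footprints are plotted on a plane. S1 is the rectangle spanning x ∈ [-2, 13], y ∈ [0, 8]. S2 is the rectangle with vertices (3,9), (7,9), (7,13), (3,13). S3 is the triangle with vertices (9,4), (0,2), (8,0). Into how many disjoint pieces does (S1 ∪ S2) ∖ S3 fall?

(S1 ∪ S2) ∖ S3 splits into 2 disjoint pieces (area 103, area 16).

2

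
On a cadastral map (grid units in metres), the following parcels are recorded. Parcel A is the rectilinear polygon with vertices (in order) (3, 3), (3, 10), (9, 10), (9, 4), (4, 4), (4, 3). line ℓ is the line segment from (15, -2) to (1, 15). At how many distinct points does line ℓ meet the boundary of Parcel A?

The segment meets the boundary at (5.118,10), (9,5.286).

2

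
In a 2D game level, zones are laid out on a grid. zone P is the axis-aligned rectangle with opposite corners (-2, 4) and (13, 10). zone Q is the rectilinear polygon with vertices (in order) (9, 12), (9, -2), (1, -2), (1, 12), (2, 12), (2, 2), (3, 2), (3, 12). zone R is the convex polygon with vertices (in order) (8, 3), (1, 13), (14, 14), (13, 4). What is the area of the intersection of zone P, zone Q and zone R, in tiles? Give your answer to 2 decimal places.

22.80

The intersection is the polygon with vertices (9,4), (7.3,4), (3.1,10), (9,10).
By the shoelace formula its area is 22.80.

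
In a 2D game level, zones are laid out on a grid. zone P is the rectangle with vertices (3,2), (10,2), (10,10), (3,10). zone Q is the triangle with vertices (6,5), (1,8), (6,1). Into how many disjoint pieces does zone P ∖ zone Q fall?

2

zone P ∖ zone Q splits into 2 disjoint pieces (area 44.3, area 3.6571).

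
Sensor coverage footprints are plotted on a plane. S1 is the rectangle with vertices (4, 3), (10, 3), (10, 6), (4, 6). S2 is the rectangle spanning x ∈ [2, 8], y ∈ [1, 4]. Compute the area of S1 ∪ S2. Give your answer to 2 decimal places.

32.00

By inclusion–exclusion:
Individual areas: |S1| = 18, |S2| = 18.
|S1∩S2|: x∈[4,8], y∈[3,4] → 4·1 = 4.
|S1 ∪ S2| = 36 − 4 = 32.00.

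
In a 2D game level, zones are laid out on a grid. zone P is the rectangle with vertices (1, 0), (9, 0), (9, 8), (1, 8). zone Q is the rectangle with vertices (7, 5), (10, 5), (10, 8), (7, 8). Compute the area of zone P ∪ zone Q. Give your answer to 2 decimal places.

67.00

By inclusion–exclusion:
Individual areas: |zone P| = 64, |zone Q| = 9.
|zone P∩zone Q|: x∈[7,9], y∈[5,8] → 2·3 = 6.
|zone P ∪ zone Q| = 73 − 6 = 67.00.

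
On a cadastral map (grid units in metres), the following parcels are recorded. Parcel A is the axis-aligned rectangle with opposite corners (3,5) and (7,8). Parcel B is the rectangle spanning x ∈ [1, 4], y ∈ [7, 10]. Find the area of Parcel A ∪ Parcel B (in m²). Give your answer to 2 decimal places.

20.00

By inclusion–exclusion:
Individual areas: |Parcel A| = 12, |Parcel B| = 9.
|Parcel A∩Parcel B|: x∈[3,4], y∈[7,8] → 1·1 = 1.
|Parcel A ∪ Parcel B| = 21 − 1 = 20.00.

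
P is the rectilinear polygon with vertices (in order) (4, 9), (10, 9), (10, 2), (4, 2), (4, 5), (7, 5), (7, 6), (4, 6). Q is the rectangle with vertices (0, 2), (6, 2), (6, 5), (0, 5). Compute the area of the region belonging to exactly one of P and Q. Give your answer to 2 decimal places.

45.00

|P| = 39, |Q| = 18, |P∩Q| = 6.
|P △ Q| = |P| + |Q| − 2·|P∩Q| = 39 + 18 − 12 = 45.00.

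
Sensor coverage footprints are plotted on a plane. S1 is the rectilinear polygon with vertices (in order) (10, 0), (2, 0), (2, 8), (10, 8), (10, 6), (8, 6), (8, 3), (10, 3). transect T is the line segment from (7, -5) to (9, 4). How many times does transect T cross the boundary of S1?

The segment meets the boundary at (8.778,3), (8.111,0).

2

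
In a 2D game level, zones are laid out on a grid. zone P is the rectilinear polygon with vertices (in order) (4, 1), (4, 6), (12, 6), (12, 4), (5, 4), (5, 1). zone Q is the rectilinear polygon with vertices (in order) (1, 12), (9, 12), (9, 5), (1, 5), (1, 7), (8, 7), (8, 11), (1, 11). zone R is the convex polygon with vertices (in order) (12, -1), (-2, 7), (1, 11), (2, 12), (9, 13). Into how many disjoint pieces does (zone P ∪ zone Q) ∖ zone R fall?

4

(zone P ∪ zone Q) ∖ zone R splits into 4 disjoint pieces (area 0.0714, area 0.5, area 2.5714, area 2.2857).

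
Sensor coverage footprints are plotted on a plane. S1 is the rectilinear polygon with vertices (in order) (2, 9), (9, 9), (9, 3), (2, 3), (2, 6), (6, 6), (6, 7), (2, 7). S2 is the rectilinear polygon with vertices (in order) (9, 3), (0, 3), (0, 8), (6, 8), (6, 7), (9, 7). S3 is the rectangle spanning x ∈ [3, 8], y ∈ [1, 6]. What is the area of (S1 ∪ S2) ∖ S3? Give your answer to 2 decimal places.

37.00

|S1 ∪ S2| = 52.
|(S1 ∪ S2) ∩ S3| = 15.
|(S1 ∪ S2) ∖ S3| = 52 − 15 = 37.00.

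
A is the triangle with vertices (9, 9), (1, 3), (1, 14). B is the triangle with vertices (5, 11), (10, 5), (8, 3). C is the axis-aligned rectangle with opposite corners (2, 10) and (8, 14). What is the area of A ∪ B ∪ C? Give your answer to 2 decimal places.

67.14

By inclusion–exclusion:
Individual areas: |A| = 44, |B| = 11, |C| = 24.
|A∩B| = 2.7517.
|A∩C| = 9.1125.
|B∩C| = 0.2292.
|A∩B∩C| = 0.2292.
|A ∪ B ∪ C| = 79 − 12.0934 + 0.2292 = 67.14.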